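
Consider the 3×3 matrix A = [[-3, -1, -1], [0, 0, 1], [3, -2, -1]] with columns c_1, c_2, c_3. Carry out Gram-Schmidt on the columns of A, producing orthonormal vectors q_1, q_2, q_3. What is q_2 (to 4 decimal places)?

c_1 = (-3, 0, 3); ‖c_1‖ = 4.2426, so q_1 = (-0.7071, 0.0000, 0.7071).
q_1·c_2 = (-0.7071)·(-1) + 0.0000·0 + 0.7071·(-2) = -0.7071.
u_2 = c_2 + 0.7071·q_1 = (-1.5000, 0.0000, -1.5000).
‖u_2‖ = 2.1213, so q_2 = (-0.7071, 0.0000, -0.7071).

q_2 = (-0.7071, 0.0000, -0.7071)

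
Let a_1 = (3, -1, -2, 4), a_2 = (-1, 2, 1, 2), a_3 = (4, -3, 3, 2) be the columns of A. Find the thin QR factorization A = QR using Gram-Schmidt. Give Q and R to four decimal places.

a_1 = (3, -1, -2, 4); ‖a_1‖ = 5.4772, so e_1 = (0.5477, -0.1826, -0.3651, 0.7303).
e_1·a_2 = 0.5477·(-1) + (-0.1826)·2 + (-0.3651)·1 + 0.7303·2 = 0.1826.
u_2 = a_2 − 0.1826·e_1 = (-1.1000, 2.0333, 1.0667, 1.8667).
‖u_2‖ = 3.1570, so e_2 = (-0.3484, 0.6441, 0.3379, 0.5913).
e_1·a_3 = 0.5477·4 + (-0.1826)·(-3) + (-0.3651)·3 + 0.7303·2 = 3.1038; e_2·a_3 = (-0.3484)·4 + 0.6441·(-3) + 0.3379·3 + 0.5913·2 = -1.1298.
u_3 = a_3 − 3.1038·e_1 + 1.1298·e_2 = (1.9064, -1.7057, 4.5151, 0.4013).
‖u_3‖ = 5.2048, so e_3 = (0.3663, -0.3277, 0.8675, 0.0771).

Q = [[0.5477, -0.3484, 0.3663], [-0.1826, 0.6441, -0.3277], [-0.3651, 0.3379, 0.8675], [0.7303, 0.5913, 0.0771]], R = [[5.4772, 0.1826, 3.1038], [0.0000, 3.1570, -1.1298], [0.0000, 0.0000, 5.2048]]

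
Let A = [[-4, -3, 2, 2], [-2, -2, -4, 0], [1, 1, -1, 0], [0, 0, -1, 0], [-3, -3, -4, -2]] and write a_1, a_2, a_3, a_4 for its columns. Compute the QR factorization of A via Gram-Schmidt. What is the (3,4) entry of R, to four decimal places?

a_1 = (-4, -2, 1, 0, -3); ‖a_1‖ = 5.4772, so q_1 = (-0.7303, -0.3651, 0.1826, 0.0000, -0.5477).
q_1·a_2 = (-0.7303)·(-3) + (-0.3651)·(-2) + 0.1826·1 + 0.0000·0 + (-0.5477)·(-3) = 4.7469.
u_2 = a_2 − 4.7469·q_1 = (0.4667, -0.2667, 0.1333, 0.0000, -0.4000).
‖u_2‖ = 0.6831, so q_2 = (0.6831, -0.3904, 0.1952, 0.0000, -0.5855).
q_1·a_3 = (-0.7303)·2 + (-0.3651)·(-4) + 0.1826·(-1) + 0.0000·(-1) + (-0.5477)·(-4) = 2.0083; q_2·a_3 = 0.6831·2 + (-0.3904)·(-4) + 0.1952·(-1) + 0.0000·(-1) + (-0.5855)·(-4) = 5.0747.
u_3 = a_3 − 2.0083·q_1 − 5.0747·q_2 = (0.0000, -1.2857, -2.3571, -1.0000, 0.0714).
‖u_3‖ = 2.8661, so q_3 = (0.0000, -0.4486, -0.8224, -0.3489, 0.0249).
r_{34} = q_3·a_4 = -0.0498.

r_{34} = -0.0498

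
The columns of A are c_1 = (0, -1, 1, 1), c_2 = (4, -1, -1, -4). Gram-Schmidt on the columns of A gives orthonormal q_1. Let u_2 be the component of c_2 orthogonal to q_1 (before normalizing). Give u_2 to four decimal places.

u_2 = (4.0000, -2.3333, 0.3333, -2.6667)

c_1 = (0, -1, 1, 1); ‖c_1‖ = 1.7321, so q_1 = (0.0000, -0.5774, 0.5774, 0.5774).
q_1·c_2 = 0.0000·4 + (-0.5774)·(-1) + 0.5774·(-1) + 0.5774·(-4) = -2.3094.
u_2 = c_2 + 2.3094·q_1 = (4.0000, -2.3333, 0.3333, -2.6667).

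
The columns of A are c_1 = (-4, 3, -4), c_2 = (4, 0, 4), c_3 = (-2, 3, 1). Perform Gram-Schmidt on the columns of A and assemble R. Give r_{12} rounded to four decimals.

c_1 = (-4, 3, -4); ‖c_1‖ = 6.4031, so q_1 = (-0.6247, 0.4685, -0.6247).
r_{12} = q_1·c_2 = -4.9976.

r_{12} = -4.9976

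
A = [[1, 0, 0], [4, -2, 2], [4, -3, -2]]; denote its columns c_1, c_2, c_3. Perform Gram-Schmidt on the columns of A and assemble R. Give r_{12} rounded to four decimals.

r_{12} = -3.4816

c_1 = (1, 4, 4); ‖c_1‖ = 5.7446, so e_1 = (0.1741, 0.6963, 0.6963).
r_{12} = e_1·c_2 = -3.4816.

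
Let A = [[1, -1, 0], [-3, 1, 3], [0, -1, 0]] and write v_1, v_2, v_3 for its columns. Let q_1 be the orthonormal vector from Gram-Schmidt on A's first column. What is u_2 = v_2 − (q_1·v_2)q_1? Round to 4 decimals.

u_2 = (-0.6000, -0.2000, -1.0000)

v_1 = (1, -3, 0); ‖v_1‖ = 3.1623, so q_1 = (0.3162, -0.9487, 0.0000).
q_1·v_2 = 0.3162·(-1) + (-0.9487)·1 + 0.0000·(-1) = -1.2649.
u_2 = v_2 + 1.2649·q_1 = (-0.6000, -0.2000, -1.0000).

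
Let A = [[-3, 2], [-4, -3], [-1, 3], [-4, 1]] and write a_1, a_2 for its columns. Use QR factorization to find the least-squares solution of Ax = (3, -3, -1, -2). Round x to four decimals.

x = (0.2964, 0.4477)

a_1 = (-3, -4, -1, -4); ‖a_1‖ = 6.4807, so e_1 = (-0.4629, -0.6172, -0.1543, -0.6172).
e_1·a_2 = (-0.4629)·2 + (-0.6172)·(-3) + (-0.1543)·3 + (-0.6172)·1 = -0.1543.
u_2 = a_2 + 0.1543·e_1 = (1.9286, -3.0952, 2.9762, 0.9048).
‖u_2‖ = 4.7933, so e_2 = (0.4023, -0.6457, 0.6209, 0.1888).
Qᵀb = (1.8516, 2.1458).
Back-substitute: x_2 = 2.1458/4.7933 = 0.4477.
x_1 = (1.8516 + 0.1543·0.4477)/6.4807 = 0.2964.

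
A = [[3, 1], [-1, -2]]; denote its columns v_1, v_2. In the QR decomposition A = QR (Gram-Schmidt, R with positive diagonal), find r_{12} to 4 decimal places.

r_{12} = 1.5811

e_1 = v_1/‖v_1‖ = (3, -1)/3.1623 = (0.9487, -0.3162).
r_{12} = e_1·v_2 = 1.5811.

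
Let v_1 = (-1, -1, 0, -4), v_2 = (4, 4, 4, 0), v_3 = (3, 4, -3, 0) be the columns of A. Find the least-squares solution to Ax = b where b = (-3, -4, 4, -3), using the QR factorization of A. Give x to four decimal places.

x = (0.7502, 0.2210, -1.0378)

v_1 = (-1, -1, 0, -4); ‖v_1‖ = 4.2426, so e_1 = (-0.2357, -0.2357, 0.0000, -0.9428).
e_1·v_2 = (-0.2357)·4 + (-0.2357)·4 + 0.0000·4 + (-0.9428)·0 = -1.8856.
u_2 = v_2 + 1.8856·e_1 = (3.5556, 3.5556, 4.0000, -1.7778).
‖u_2‖ = 6.6667, so e_2 = (0.5333, 0.5333, 0.6000, -0.2667).
e_1·v_3 = (-0.2357)·3 + (-0.2357)·4 + 0.0000·(-3) + (-0.9428)·0 = -1.6499; e_2·v_3 = 0.5333·3 + 0.5333·4 + 0.6000·(-3) + (-0.2667)·0 = 1.9333.
u_3 = v_3 + 1.6499·e_1 − 1.9333·e_2 = (1.5800, 2.5800, -4.1600, -1.0400).
‖u_3‖ = 5.2479, so e_3 = (0.3011, 0.4916, -0.7927, -0.1982).
Qᵀb = (4.4783, -0.5333, -5.4460).
Back-substitute: x_3 = -5.4460/5.2479 = -1.0378.
x_2 = (-0.5333 − 1.9333·(-1.0378))/6.6667 = 0.2210.
x_1 = (4.4783 + 1.8856·0.2210 + 1.6499·(-1.0378))/4.2426 = 0.7502.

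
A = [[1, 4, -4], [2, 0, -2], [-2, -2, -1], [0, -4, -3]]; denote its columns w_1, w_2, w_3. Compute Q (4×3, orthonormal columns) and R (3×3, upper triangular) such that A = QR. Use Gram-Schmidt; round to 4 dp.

e_1 = w_1/‖w_1‖ = (1, 2, -2, 0)/3.0000 = (0.3333, 0.6667, -0.6667, 0.0000).
r_{12} = e_1·w_2 = 2.6667.
u_2 = w_2 − 2.6667·e_1 = (3.1111, -1.7778, -0.2222, -4.0000).
‖u_2‖ = 5.3748, so e_2 = (0.5788, -0.3308, -0.0413, -0.7442).
r_{13} = e_1·w_3 = -2.0000; r_{23} = e_2·w_3 = 0.6202.
u_3 = w_3 + 2.0000·e_1 − 0.6202·e_2 = (-3.6923, -0.4615, -2.3077, -2.5385).
‖u_3‖ = 5.0612, so e_3 = (-0.7295, -0.0912, -0.4560, -0.5016).

Q = [[0.3333, 0.5788, -0.7295], [0.6667, -0.3308, -0.0912], [-0.6667, -0.0413, -0.4560], [0.0000, -0.7442, -0.5016]], R = [[3.0000, 2.6667, -2.0000], [0.0000, 5.3748, 0.6202], [0.0000, 0.0000, 5.0612]]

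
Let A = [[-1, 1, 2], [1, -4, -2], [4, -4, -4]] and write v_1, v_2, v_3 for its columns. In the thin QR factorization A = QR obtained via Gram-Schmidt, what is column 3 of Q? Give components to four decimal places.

v_1 = (-1, 1, 4); ‖v_1‖ = 4.2426, so e_1 = (-0.2357, 0.2357, 0.9428).
e_1·v_2 = (-0.2357)·1 + 0.2357·(-4) + 0.9428·(-4) = -4.9497.
u_2 = v_2 + 4.9497·e_1 = (-0.1667, -2.8333, 0.6667).
‖u_2‖ = 2.9155, so e_2 = (-0.0572, -0.9718, 0.2287).
e_1·v_3 = (-0.2357)·2 + 0.2357·(-2) + 0.9428·(-4) = -4.7140; e_2·v_3 = (-0.0572)·2 + (-0.9718)·(-2) + 0.2287·(-4) = 0.9147.
u_3 = v_3 + 4.7140·e_1 − 0.9147·e_2 = (0.9412, 0.0000, 0.2353).
‖u_3‖ = 0.9701, so e_3 = (0.9701, 0.0000, 0.2425).

e_3 = (0.9701, 0.0000, 0.2425)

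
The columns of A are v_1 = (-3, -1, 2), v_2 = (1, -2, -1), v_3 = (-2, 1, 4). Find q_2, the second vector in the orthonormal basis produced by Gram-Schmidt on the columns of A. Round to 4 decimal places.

q_2 = (0.1543, -0.9567, -0.2469)

q_1 = v_1/‖v_1‖ = (-3, -1, 2)/3.7417 = (-0.8018, -0.2673, 0.5345).
r_{12} = q_1·v_2 = -0.8018.
u_2 = v_2 + 0.8018·q_1 = (0.3571, -2.2143, -0.5714).
‖u_2‖ = 2.3146, so q_2 = (0.1543, -0.9567, -0.2469).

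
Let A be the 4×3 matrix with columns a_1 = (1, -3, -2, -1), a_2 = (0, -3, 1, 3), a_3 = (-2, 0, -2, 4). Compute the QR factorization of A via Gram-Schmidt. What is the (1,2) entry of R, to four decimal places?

r_{12} = 1.0328

a_1 = (1, -3, -2, -1); ‖a_1‖ = 3.8730, so q_1 = (0.2582, -0.7746, -0.5164, -0.2582).
r_{12} = q_1·a_2 = 1.0328.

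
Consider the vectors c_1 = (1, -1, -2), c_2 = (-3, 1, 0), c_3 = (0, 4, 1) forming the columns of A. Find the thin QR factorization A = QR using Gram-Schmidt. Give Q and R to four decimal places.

Q = [[0.4082, -0.8616, 0.3015], [-0.4082, 0.1231, 0.9045], [-0.8165, -0.4924, -0.3015]], R = [[2.4495, -1.6330, -2.4495], [0.0000, 2.7080, 0.0000], [0.0000, 0.0000, 3.3166]]

c_1 = (1, -1, -2); ‖c_1‖ = 2.4495, so e_1 = (0.4082, -0.4082, -0.8165).
e_1·c_2 = 0.4082·(-3) + (-0.4082)·1 + (-0.8165)·0 = -1.6330.
u_2 = c_2 + 1.6330·e_1 = (-2.3333, 0.3333, -1.3333).
‖u_2‖ = 2.7080, so e_2 = (-0.8616, 0.1231, -0.4924).
e_1·c_3 = 0.4082·0 + (-0.4082)·4 + (-0.8165)·1 = -2.4495; e_2·c_3 = (-0.8616)·0 + 0.1231·4 + (-0.4924)·1 = 0.0000.
u_3 = c_3 + 2.4495·e_1 + 0.0000·e_2 = (1.0000, 3.0000, -1.0000).
‖u_3‖ = 3.3166, so e_3 = (0.3015, 0.9045, -0.3015).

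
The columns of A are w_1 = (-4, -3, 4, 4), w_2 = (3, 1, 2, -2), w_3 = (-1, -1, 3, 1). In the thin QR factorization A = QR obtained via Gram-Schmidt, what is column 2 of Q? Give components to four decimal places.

q_1 = w_1/‖w_1‖ = (-4, -3, 4, 4)/7.5498 = (-0.5298, -0.3974, 0.5298, 0.5298).
r_{12} = q_1·w_2 = -1.9868.
u_2 = w_2 + 1.9868·q_1 = (1.9474, 0.2105, 3.0526, -0.9474).
‖u_2‖ = 3.7487, so q_2 = (0.5195, 0.0562, 0.8143, -0.2527).

q_2 = (0.5195, 0.0562, 0.8143, -0.2527)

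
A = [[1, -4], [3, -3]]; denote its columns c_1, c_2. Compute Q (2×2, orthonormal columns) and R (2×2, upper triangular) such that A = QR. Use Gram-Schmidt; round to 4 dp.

c_1 = (1, 3); ‖c_1‖ = 3.1623, so e_1 = (0.3162, 0.9487).
e_1·c_2 = 0.3162·(-4) + 0.9487·(-3) = -4.1110.
u_2 = c_2 + 4.1110·e_1 = (-2.7000, 0.9000).
‖u_2‖ = 2.8460, so e_2 = (-0.9487, 0.3162).

Q = [[0.3162, -0.9487], [0.9487, 0.3162]], R = [[3.1623, -4.1110], [0.0000, 2.8460]]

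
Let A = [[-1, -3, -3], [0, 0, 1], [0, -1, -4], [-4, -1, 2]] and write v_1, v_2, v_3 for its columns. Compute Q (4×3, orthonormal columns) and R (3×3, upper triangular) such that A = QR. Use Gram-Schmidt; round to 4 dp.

Q = [[-0.2425, -0.9084, 0.3171], [0.0000, 0.0000, 0.3646], [0.0000, -0.3510, -0.8719], [-0.9701, 0.2271, -0.0793]], R = [[4.1231, 1.6977, -1.2127], [0.0000, 2.8491, 4.5834], [0.0000, 0.0000, 2.7426]]

v_1 = (-1, 0, 0, -4); ‖v_1‖ = 4.1231, so q_1 = (-0.2425, 0.0000, 0.0000, -0.9701).
q_1·v_2 = (-0.2425)·(-3) + 0.0000·0 + 0.0000·(-1) + (-0.9701)·(-1) = 1.6977.
u_2 = v_2 − 1.6977·q_1 = (-2.5882, 0.0000, -1.0000, 0.6471).
‖u_2‖ = 2.8491, so q_2 = (-0.9084, 0.0000, -0.3510, 0.2271).
q_1·v_3 = (-0.2425)·(-3) + 0.0000·1 + 0.0000·(-4) + (-0.9701)·2 = -1.2127; q_2·v_3 = (-0.9084)·(-3) + 0.0000·1 + (-0.3510)·(-4) + 0.2271·2 = 4.5834.
u_3 = v_3 + 1.2127·q_1 − 4.5834·q_2 = (0.8696, 1.0000, -2.3913, -0.2174).
‖u_3‖ = 2.7426, so q_3 = (0.3171, 0.3646, -0.8719, -0.0793).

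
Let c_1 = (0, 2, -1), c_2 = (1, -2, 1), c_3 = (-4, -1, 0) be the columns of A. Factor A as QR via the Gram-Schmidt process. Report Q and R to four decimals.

Q = [[0.0000, 1.0000, 0.0000], [0.8944, 0.0000, -0.4472], [-0.4472, 0.0000, -0.8944]], R = [[2.2361, -2.2361, -0.8944], [0.0000, 1.0000, -4.0000], [0.0000, 0.0000, 0.4472]]

e_1 = c_1/‖c_1‖ = (0, 2, -1)/2.2361 = (0.0000, 0.8944, -0.4472).
r_{12} = e_1·c_2 = -2.2361.
u_2 = c_2 + 2.2361·e_1 = (1.0000, 0.0000, 0.0000).
‖u_2‖ = 1.0000, so e_2 = (1.0000, 0.0000, 0.0000).
r_{13} = e_1·c_3 = -0.8944; r_{23} = e_2·c_3 = -4.0000.
u_3 = c_3 + 0.8944·e_1 + 4.0000·e_2 = (0.0000, -0.2000, -0.4000).
‖u_3‖ = 0.4472, so e_3 = (0.0000, -0.4472, -0.8944).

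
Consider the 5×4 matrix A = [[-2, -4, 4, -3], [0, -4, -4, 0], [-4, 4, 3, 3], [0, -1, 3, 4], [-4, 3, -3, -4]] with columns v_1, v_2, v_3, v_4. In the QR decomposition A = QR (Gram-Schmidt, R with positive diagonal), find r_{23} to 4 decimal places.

r_{23} = -0.6491

e_1 = v_1/‖v_1‖ = (-2, 0, -4, 0, -4)/6.0000 = (-0.3333, 0.0000, -0.6667, 0.0000, -0.6667).
r_{12} = e_1·v_2 = -3.3333.
u_2 = v_2 + 3.3333·e_1 = (-5.1111, -4.0000, 1.7778, -1.0000, 0.7778).
‖u_2‖ = 6.8475, so e_2 = (-0.7464, -0.5842, 0.2596, -0.1460, 0.1136).
r_{23} = e_2·v_3 = -0.6491.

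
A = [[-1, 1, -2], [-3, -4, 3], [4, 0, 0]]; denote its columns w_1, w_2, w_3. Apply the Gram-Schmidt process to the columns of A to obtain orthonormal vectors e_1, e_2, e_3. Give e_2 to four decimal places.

e_2 = (0.4050, -0.7772, -0.4816)

e_1 = w_1/‖w_1‖ = (-1, -3, 4)/5.0990 = (-0.1961, -0.5883, 0.7845).
r_{12} = e_1·w_2 = 2.1573.
u_2 = w_2 − 2.1573·e_1 = (1.4231, -2.7308, -1.6923).
‖u_2‖ = 3.5137, so e_2 = (0.4050, -0.7772, -0.4816).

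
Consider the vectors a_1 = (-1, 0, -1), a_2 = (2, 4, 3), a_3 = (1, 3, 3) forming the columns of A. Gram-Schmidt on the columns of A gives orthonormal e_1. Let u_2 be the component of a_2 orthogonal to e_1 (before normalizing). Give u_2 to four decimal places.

a_1 = (-1, 0, -1); ‖a_1‖ = 1.4142, so e_1 = (-0.7071, 0.0000, -0.7071).
e_1·a_2 = (-0.7071)·2 + 0.0000·4 + (-0.7071)·3 = -3.5355.
u_2 = a_2 + 3.5355·e_1 = (-0.5000, 4.0000, 0.5000).

u_2 = (-0.5000, 4.0000, 0.5000)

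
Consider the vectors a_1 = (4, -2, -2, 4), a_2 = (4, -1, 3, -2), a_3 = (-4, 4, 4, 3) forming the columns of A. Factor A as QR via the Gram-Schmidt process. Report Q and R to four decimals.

Q = [[0.6325, 0.6617, -0.0833], [-0.3162, -0.1470, 0.4122], [-0.3162, 0.5882, 0.6620], [0.6325, -0.4411, 0.6204]], R = [[6.3246, 0.6325, -3.1623], [0.0000, 5.4406, -2.2056], [0.0000, 0.0000, 6.4912]]

q_1 = a_1/‖a_1‖ = (4, -2, -2, 4)/6.3246 = (0.6325, -0.3162, -0.3162, 0.6325).
r_{12} = q_1·a_2 = 0.6325.
u_2 = a_2 − 0.6325·q_1 = (3.6000, -0.8000, 3.2000, -2.4000).
‖u_2‖ = 5.4406, so q_2 = (0.6617, -0.1470, 0.5882, -0.4411).
r_{13} = q_1·a_3 = -3.1623; r_{23} = q_2·a_3 = -2.2056.
u_3 = a_3 + 3.1623·q_1 + 2.2056·q_2 = (-0.5405, 2.6757, 4.2973, 4.0270).
‖u_3‖ = 6.4912, so q_3 = (-0.0833, 0.4122, 0.6620, 0.6204).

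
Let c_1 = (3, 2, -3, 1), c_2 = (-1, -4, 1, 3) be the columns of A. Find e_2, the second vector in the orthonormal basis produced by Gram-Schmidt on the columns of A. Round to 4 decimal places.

e_2 = (0.0933, -0.6528, -0.0933, 0.7460)

c_1 = (3, 2, -3, 1); ‖c_1‖ = 4.7958, so e_1 = (0.6255, 0.4170, -0.6255, 0.2085).
e_1·c_2 = 0.6255·(-1) + 0.4170·(-4) + (-0.6255)·1 + 0.2085·3 = -2.2937.
u_2 = c_2 + 2.2937·e_1 = (0.4348, -3.0435, -0.4348, 3.4783).
‖u_2‖ = 4.6625, so e_2 = (0.0933, -0.6528, -0.0933, 0.7460).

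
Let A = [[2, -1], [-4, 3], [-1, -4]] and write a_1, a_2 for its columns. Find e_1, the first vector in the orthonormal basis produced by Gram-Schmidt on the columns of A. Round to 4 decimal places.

e_1 = (0.4364, -0.8729, -0.2182)

e_1 = a_1/‖a_1‖ = (2, -4, -1)/4.5826 = (0.4364, -0.8729, -0.2182).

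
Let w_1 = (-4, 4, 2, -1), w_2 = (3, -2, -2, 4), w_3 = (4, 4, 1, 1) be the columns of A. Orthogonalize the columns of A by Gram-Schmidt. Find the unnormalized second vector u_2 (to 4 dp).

u_2 = (-0.0270, 1.0270, -0.4865, 3.2432)

w_1 = (-4, 4, 2, -1); ‖w_1‖ = 6.0828, so e_1 = (-0.6576, 0.6576, 0.3288, -0.1644).
e_1·w_2 = (-0.6576)·3 + 0.6576·(-2) + 0.3288·(-2) + (-0.1644)·4 = -4.6032.
u_2 = w_2 + 4.6032·e_1 = (-0.0270, 1.0270, -0.4865, 3.2432).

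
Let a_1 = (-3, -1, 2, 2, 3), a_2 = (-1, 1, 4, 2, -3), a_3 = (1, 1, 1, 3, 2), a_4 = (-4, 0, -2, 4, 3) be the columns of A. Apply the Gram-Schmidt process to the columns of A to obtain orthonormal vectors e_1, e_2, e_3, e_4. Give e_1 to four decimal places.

e_1 = (-0.5774, -0.1925, 0.3849, 0.3849, 0.5774)

e_1 = a_1/‖a_1‖ = (-3, -1, 2, 2, 3)/5.1962 = (-0.5774, -0.1925, 0.3849, 0.3849, 0.5774).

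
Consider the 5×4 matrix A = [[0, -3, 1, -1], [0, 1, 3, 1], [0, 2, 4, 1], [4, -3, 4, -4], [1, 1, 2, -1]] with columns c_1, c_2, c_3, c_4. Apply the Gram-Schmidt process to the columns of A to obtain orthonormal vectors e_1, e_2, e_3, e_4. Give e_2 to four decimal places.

c_1 = (0, 0, 0, 4, 1); ‖c_1‖ = 4.1231, so e_1 = (0.0000, 0.0000, 0.0000, 0.9701, 0.2425).
e_1·c_2 = 0.0000·(-3) + 0.0000·1 + 0.0000·2 + 0.9701·(-3) + 0.2425·1 = -2.6679.
u_2 = c_2 + 2.6679·e_1 = (-3.0000, 1.0000, 2.0000, -0.4118, 1.6471).
‖u_2‖ = 4.1088, so e_2 = (-0.7301, 0.2434, 0.4868, -0.1002, 0.4009).

e_2 = (-0.7301, 0.2434, 0.4868, -0.1002, 0.4009)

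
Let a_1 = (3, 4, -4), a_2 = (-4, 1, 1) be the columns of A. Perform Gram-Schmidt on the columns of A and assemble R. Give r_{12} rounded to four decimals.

a_1 = (3, 4, -4); ‖a_1‖ = 6.4031, so q_1 = (0.4685, 0.6247, -0.6247).
r_{12} = q_1·a_2 = -1.8741.

r_{12} = -1.8741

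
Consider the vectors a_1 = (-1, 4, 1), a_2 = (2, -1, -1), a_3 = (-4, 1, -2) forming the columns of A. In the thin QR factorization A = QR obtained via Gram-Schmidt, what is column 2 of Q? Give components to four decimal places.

q_1 = a_1/‖a_1‖ = (-1, 4, 1)/4.2426 = (-0.2357, 0.9428, 0.2357).
r_{12} = q_1·a_2 = -1.6499.
u_2 = a_2 + 1.6499·q_1 = (1.6111, 0.5556, -0.6111).
‖u_2‖ = 1.8105, so q_2 = (0.8899, 0.3069, -0.3375).

q_2 = (0.8899, 0.3069, -0.3375)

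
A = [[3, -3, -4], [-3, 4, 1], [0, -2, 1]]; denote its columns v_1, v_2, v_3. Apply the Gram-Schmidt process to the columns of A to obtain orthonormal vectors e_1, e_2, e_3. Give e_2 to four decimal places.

v_1 = (3, -3, 0); ‖v_1‖ = 4.2426, so e_1 = (0.7071, -0.7071, 0.0000).
e_1·v_2 = 0.7071·(-3) + (-0.7071)·4 + 0.0000·(-2) = -4.9497.
u_2 = v_2 + 4.9497·e_1 = (0.5000, 0.5000, -2.0000).
‖u_2‖ = 2.1213, so e_2 = (0.2357, 0.2357, -0.9428).

e_2 = (0.2357, 0.2357, -0.9428)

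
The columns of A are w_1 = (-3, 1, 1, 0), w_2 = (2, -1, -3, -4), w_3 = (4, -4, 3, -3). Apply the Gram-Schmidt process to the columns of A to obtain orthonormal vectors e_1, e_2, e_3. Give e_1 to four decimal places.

e_1 = w_1/‖w_1‖ = (-3, 1, 1, 0)/3.3166 = (-0.9045, 0.3015, 0.3015, 0.0000).

e_1 = (-0.9045, 0.3015, 0.3015, 0.0000)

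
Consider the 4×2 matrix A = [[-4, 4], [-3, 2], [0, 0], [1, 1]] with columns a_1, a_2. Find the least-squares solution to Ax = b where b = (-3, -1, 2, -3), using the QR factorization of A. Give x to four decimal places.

e_1 = a_1/‖a_1‖ = (-4, -3, 0, 1)/5.0990 = (-0.7845, -0.5883, 0.0000, 0.1961).
r_{12} = e_1·a_2 = -4.1184.
u_2 = a_2 + 4.1184·e_1 = (0.7692, -0.4231, 0.0000, 1.8077).
‖u_2‖ = 2.0096, so e_2 = (0.3828, -0.2105, 0.0000, 0.8995).
Qᵀb = (2.3534, -3.6364).
Back-substitute: x_2 = -3.6364/2.0096 = -1.8095.
x_1 = (2.3534 + 4.1184·(-1.8095))/5.0990 = -1.0000.

x = (-1.0000, -1.8095)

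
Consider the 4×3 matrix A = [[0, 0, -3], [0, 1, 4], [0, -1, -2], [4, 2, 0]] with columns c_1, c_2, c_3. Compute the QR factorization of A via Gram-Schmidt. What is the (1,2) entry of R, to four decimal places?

r_{12} = 2.0000

q_1 = c_1/‖c_1‖ = (0, 0, 0, 4)/4.0000 = (0.0000, 0.0000, 0.0000, 1.0000).
r_{12} = q_1·c_2 = 2.0000.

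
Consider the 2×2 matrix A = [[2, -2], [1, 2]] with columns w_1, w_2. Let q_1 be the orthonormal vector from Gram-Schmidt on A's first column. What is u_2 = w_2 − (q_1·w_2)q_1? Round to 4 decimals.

w_1 = (2, 1); ‖w_1‖ = 2.2361, so q_1 = (0.8944, 0.4472).
q_1·w_2 = 0.8944·(-2) + 0.4472·2 = -0.8944.
u_2 = w_2 + 0.8944·q_1 = (-1.2000, 2.4000).

u_2 = (-1.2000, 2.4000)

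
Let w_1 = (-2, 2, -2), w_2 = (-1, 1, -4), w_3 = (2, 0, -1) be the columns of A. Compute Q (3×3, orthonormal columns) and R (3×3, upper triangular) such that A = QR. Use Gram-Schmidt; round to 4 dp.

Q = [[-0.5774, 0.4082, 0.7071], [0.5774, -0.4082, 0.7071], [-0.5774, -0.8165, 0.0000]], R = [[3.4641, 3.4641, -0.5774], [0.0000, 2.4495, 1.6330], [0.0000, 0.0000, 1.4142]]

w_1 = (-2, 2, -2); ‖w_1‖ = 3.4641, so e_1 = (-0.5774, 0.5774, -0.5774).
e_1·w_2 = (-0.5774)·(-1) + 0.5774·1 + (-0.5774)·(-4) = 3.4641.
u_2 = w_2 − 3.4641·e_1 = (1.0000, -1.0000, -2.0000).
‖u_2‖ = 2.4495, so e_2 = (0.4082, -0.4082, -0.8165).
e_1·w_3 = (-0.5774)·2 + 0.5774·0 + (-0.5774)·(-1) = -0.5774; e_2·w_3 = 0.4082·2 + (-0.4082)·0 + (-0.8165)·(-1) = 1.6330.
u_3 = w_3 + 0.5774·e_1 − 1.6330·e_2 = (1.0000, 1.0000, 0.0000).
‖u_3‖ = 1.4142, so e_3 = (0.7071, 0.7071, 0.0000).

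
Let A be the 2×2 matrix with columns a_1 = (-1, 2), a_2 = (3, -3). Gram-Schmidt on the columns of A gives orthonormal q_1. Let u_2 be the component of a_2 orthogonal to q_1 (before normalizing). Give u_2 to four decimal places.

u_2 = (1.2000, 0.6000)

q_1 = a_1/‖a_1‖ = (-1, 2)/2.2361 = (-0.4472, 0.8944).
r_{12} = q_1·a_2 = -4.0249.
u_2 = a_2 + 4.0249·q_1 = (1.2000, 0.6000).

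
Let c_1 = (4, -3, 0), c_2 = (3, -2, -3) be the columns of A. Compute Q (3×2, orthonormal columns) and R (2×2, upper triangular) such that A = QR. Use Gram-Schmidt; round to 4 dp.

Q = [[0.8000, 0.0399], [-0.6000, 0.0532], [0.0000, -0.9978]], R = [[5.0000, 3.6000], [0.0000, 3.0067]]

c_1 = (4, -3, 0); ‖c_1‖ = 5.0000, so e_1 = (0.8000, -0.6000, 0.0000).
e_1·c_2 = 0.8000·3 + (-0.6000)·(-2) + 0.0000·(-3) = 3.6000.
u_2 = c_2 − 3.6000·e_1 = (0.1200, 0.1600, -3.0000).
‖u_2‖ = 3.0067, so e_2 = (0.0399, 0.0532, -0.9978).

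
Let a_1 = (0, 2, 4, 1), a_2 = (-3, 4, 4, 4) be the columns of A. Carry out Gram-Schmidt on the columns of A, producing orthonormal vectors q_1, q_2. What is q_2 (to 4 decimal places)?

q_1 = a_1/‖a_1‖ = (0, 2, 4, 1)/4.5826 = (0.0000, 0.4364, 0.8729, 0.2182).
r_{12} = q_1·a_2 = 6.1101.
u_2 = a_2 − 6.1101·q_1 = (-3.0000, 1.3333, -1.3333, 2.6667).
‖u_2‖ = 4.4347, so q_2 = (-0.6765, 0.3007, -0.3007, 0.6013).

q_2 = (-0.6765, 0.3007, -0.3007, 0.6013)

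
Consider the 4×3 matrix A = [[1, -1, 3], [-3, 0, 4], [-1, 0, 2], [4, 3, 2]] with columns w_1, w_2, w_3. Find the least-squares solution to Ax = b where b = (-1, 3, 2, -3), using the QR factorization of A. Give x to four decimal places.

x = (-0.9774, 0.2449, 0.1010)

w_1 = (1, -3, -1, 4); ‖w_1‖ = 5.1962, so e_1 = (0.1925, -0.5774, -0.1925, 0.7698).
e_1·w_2 = 0.1925·(-1) + (-0.5774)·0 + (-0.1925)·0 + 0.7698·3 = 2.1170.
u_2 = w_2 − 2.1170·e_1 = (-1.4074, 1.2222, 0.4074, 1.3704).
‖u_2‖ = 2.3492, so e_2 = (-0.5991, 0.5203, 0.1734, 0.5833).
e_1·w_3 = 0.1925·3 + (-0.5774)·4 + (-0.1925)·2 + 0.7698·2 = -0.5774; e_2·w_3 = (-0.5991)·3 + 0.5203·4 + 0.1734·2 + 0.5833·2 = 1.7973.
u_3 = w_3 + 0.5774·e_1 − 1.7973·e_2 = (4.1879, 2.7315, 1.5772, 1.3960).
‖u_3‖ = 5.4255, so e_3 = (0.7719, 0.5035, 0.2907, 0.2573).
Qᵀb = (-4.6188, 0.7568, 0.5480).
Back-substitute: x_3 = 0.5480/5.4255 = 0.1010.
x_2 = (0.7568 − 1.7973·0.1010)/2.3492 = 0.2449.
x_1 = (-4.6188 − 2.1170·0.2449 + 0.5774·0.1010)/5.1962 = -0.9774.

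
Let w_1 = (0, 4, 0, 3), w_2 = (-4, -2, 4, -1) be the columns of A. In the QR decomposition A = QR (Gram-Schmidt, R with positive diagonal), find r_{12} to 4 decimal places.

w_1 = (0, 4, 0, 3); ‖w_1‖ = 5.0000, so q_1 = (0.0000, 0.8000, 0.0000, 0.6000).
r_{12} = q_1·w_2 = -2.2000.

r_{12} = -2.2000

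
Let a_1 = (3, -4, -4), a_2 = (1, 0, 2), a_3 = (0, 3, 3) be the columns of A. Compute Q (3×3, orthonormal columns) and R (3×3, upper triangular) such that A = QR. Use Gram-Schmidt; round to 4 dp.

e_1 = a_1/‖a_1‖ = (3, -4, -4)/6.4031 = (0.4685, -0.6247, -0.6247).
r_{12} = e_1·a_2 = -0.7809.
u_2 = a_2 + 0.7809·e_1 = (1.3659, -0.4878, 1.5122).
‖u_2‖ = 2.0953, so e_2 = (0.6519, -0.2328, 0.7217).
r_{13} = e_1·a_3 = -3.7482; r_{23} = e_2·a_3 = 1.4667.
u_3 = a_3 + 3.7482·e_1 − 1.4667·e_2 = (0.8000, 1.0000, -0.4000).
‖u_3‖ = 1.3416, so e_3 = (0.5963, 0.7454, -0.2981).

Q = [[0.4685, 0.6519, 0.5963], [-0.6247, -0.2328, 0.7454], [-0.6247, 0.7217, -0.2981]], R = [[6.4031, -0.7809, -3.7482], [0.0000, 2.0953, 1.4667], [0.0000, 0.0000, 1.3416]]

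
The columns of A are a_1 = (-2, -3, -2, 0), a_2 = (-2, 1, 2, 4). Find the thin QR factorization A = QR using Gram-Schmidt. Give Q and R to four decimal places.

Q = [[-0.4851, -0.4757], [-0.7276, 0.0951], [-0.4851, 0.3330], [0.0000, 0.8086]], R = [[4.1231, -0.7276], [0.0000, 4.9468]]

q_1 = a_1/‖a_1‖ = (-2, -3, -2, 0)/4.1231 = (-0.4851, -0.7276, -0.4851, 0.0000).
r_{12} = q_1·a_2 = -0.7276.
u_2 = a_2 + 0.7276·q_1 = (-2.3529, 0.4706, 1.6471, 4.0000).
‖u_2‖ = 4.9468, so q_2 = (-0.4757, 0.0951, 0.3330, 0.8086).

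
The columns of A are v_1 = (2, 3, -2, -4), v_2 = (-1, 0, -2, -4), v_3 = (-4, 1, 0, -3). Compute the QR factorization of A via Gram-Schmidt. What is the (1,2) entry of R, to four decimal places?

r_{12} = 3.1334

v_1 = (2, 3, -2, -4); ‖v_1‖ = 5.7446, so q_1 = (0.3482, 0.5222, -0.3482, -0.6963).
r_{12} = q_1·v_2 = 3.1334.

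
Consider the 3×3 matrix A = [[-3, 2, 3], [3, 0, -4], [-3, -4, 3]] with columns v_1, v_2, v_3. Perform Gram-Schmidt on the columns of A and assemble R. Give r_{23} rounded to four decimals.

v_1 = (-3, 3, -3); ‖v_1‖ = 5.1962, so e_1 = (-0.5774, 0.5774, -0.5774).
e_1·v_2 = (-0.5774)·2 + 0.5774·0 + (-0.5774)·(-4) = 1.1547.
u_2 = v_2 − 1.1547·e_1 = (2.6667, -0.6667, -3.3333).
‖u_2‖ = 4.3205, so e_2 = (0.6172, -0.1543, -0.7715).
r_{23} = e_2·v_3 = 0.1543.

r_{23} = 0.1543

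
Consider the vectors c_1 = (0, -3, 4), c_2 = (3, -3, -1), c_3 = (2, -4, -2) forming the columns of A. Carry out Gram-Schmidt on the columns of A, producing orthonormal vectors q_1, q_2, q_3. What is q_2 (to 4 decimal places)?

q_1 = c_1/‖c_1‖ = (0, -3, 4)/5.0000 = (0.0000, -0.6000, 0.8000).
r_{12} = q_1·c_2 = 1.0000.
u_2 = c_2 − 1.0000·q_1 = (3.0000, -2.4000, -1.8000).
‖u_2‖ = 4.2426, so q_2 = (0.7071, -0.5657, -0.4243).

q_2 = (0.7071, -0.5657, -0.4243)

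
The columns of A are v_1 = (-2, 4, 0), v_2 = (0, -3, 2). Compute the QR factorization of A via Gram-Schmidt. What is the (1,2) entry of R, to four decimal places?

v_1 = (-2, 4, 0); ‖v_1‖ = 4.4721, so q_1 = (-0.4472, 0.8944, 0.0000).
r_{12} = q_1·v_2 = -2.6833.

r_{12} = -2.6833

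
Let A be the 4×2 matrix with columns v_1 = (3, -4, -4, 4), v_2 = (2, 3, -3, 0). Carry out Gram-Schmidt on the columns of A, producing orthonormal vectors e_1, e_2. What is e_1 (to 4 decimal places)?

e_1 = (0.3974, -0.5298, -0.5298, 0.5298)

v_1 = (3, -4, -4, 4); ‖v_1‖ = 7.5498, so e_1 = (0.3974, -0.5298, -0.5298, 0.5298).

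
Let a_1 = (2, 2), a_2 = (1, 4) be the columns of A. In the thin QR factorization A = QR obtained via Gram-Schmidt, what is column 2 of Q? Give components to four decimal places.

a_1 = (2, 2); ‖a_1‖ = 2.8284, so e_1 = (0.7071, 0.7071).
e_1·a_2 = 0.7071·1 + 0.7071·4 = 3.5355.
u_2 = a_2 − 3.5355·e_1 = (-1.5000, 1.5000).
‖u_2‖ = 2.1213, so e_2 = (-0.7071, 0.7071).

e_2 = (-0.7071, 0.7071)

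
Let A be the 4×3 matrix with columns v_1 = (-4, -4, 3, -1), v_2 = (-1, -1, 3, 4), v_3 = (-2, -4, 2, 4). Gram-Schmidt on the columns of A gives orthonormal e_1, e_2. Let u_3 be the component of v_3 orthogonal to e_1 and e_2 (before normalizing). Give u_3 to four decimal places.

e_1 = v_1/‖v_1‖ = (-4, -4, 3, -1)/6.4807 = (-0.6172, -0.6172, 0.4629, -0.1543).
r_{12} = e_1·v_2 = 2.0059.
u_2 = v_2 − 2.0059·e_1 = (0.2381, 0.2381, 2.0714, 4.3095).
‖u_2‖ = 4.7933, so e_2 = (0.0497, 0.0497, 0.4321, 0.8991).
r_{13} = e_1·v_3 = 4.0119; r_{23} = e_2·v_3 = 4.1625.
u_3 = v_3 − 4.0119·e_1 − 4.1625·e_2 = (0.2694, -1.7306, -1.6560, 0.8767).

u_3 = (0.2694, -1.7306, -1.6560, 0.8767)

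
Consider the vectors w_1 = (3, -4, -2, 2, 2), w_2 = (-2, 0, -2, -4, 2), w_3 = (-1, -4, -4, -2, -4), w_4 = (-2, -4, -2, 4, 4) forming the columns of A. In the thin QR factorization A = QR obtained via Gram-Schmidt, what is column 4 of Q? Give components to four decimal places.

w_1 = (3, -4, -2, 2, 2); ‖w_1‖ = 6.0828, so q_1 = (0.4932, -0.6576, -0.3288, 0.3288, 0.3288).
q_1·w_2 = 0.4932·(-2) + (-0.6576)·0 + (-0.3288)·(-2) + 0.3288·(-4) + 0.3288·2 = -0.9864.
u_2 = w_2 + 0.9864·q_1 = (-1.5135, -0.6486, -2.3243, -3.6757, 2.3243).
‖u_2‖ = 5.1988, so q_2 = (-0.2911, -0.1248, -0.4471, -0.7070, 0.4471).
q_1·w_3 = 0.4932·(-1) + (-0.6576)·(-4) + (-0.3288)·(-4) + 0.3288·(-2) + 0.3288·(-4) = 1.4796; q_2·w_3 = (-0.2911)·(-1) + (-0.1248)·(-4) + (-0.4471)·(-4) + (-0.7070)·(-2) + 0.4471·(-4) = 2.2043.
u_3 = w_3 − 1.4796·q_1 − 2.2043·q_2 = (-1.0880, -2.7520, -2.5280, -0.9280, -5.4720).
‖u_3‖ = 6.7788, so q_3 = (-0.1605, -0.4060, -0.3729, -0.1369, -0.8072).
q_1·w_4 = 0.4932·(-2) + (-0.6576)·(-4) + (-0.3288)·(-2) + 0.3288·4 + 0.3288·4 = 4.9320; q_2·w_4 = (-0.2911)·(-2) + (-0.1248)·(-4) + (-0.4471)·(-2) + (-0.7070)·4 + 0.4471·4 = 0.9358; q_3·w_4 = (-0.1605)·(-2) + (-0.4060)·(-4) + (-0.3729)·(-2) + (-0.1369)·4 + (-0.8072)·4 = -1.0857.
u_4 = w_4 − 4.9320·q_1 − 0.9358·q_2 + 1.0857·q_3 = (-4.3343, -1.0808, -0.3649, 2.8914, 1.0836).
‖u_4‖ = 5.4425, so q_4 = (-0.7964, -0.1986, -0.0670, 0.5313, 0.1991).

q_4 = (-0.7964, -0.1986, -0.0670, 0.5313, 0.1991)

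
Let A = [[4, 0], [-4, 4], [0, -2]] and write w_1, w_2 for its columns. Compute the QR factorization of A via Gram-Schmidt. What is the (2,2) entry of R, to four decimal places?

r_{22} = 3.4641

w_1 = (4, -4, 0); ‖w_1‖ = 5.6569, so e_1 = (0.7071, -0.7071, 0.0000).
e_1·w_2 = 0.7071·0 + (-0.7071)·4 + 0.0000·(-2) = -2.8284.
u_2 = w_2 + 2.8284·e_1 = (2.0000, 2.0000, -2.0000).
r_{22} = ‖u_2‖ = 3.4641.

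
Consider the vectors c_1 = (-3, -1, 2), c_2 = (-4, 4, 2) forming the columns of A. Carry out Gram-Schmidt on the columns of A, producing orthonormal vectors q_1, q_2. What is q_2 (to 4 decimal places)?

q_2 = (-0.2817, 0.9578, 0.0563)

q_1 = c_1/‖c_1‖ = (-3, -1, 2)/3.7417 = (-0.8018, -0.2673, 0.5345).
r_{12} = q_1·c_2 = 3.2071.
u_2 = c_2 − 3.2071·q_1 = (-1.4286, 4.8571, 0.2857).
‖u_2‖ = 5.0709, so q_2 = (-0.2817, 0.9578, 0.0563).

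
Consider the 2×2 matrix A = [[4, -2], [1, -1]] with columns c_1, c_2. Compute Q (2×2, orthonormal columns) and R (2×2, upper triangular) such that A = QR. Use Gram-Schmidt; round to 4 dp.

Q = [[0.9701, 0.2425], [0.2425, -0.9701]], R = [[4.1231, -2.1828], [0.0000, 0.4851]]

e_1 = c_1/‖c_1‖ = (4, 1)/4.1231 = (0.9701, 0.2425).
r_{12} = e_1·c_2 = -2.1828.
u_2 = c_2 + 2.1828·e_1 = (0.1176, -0.4706).
‖u_2‖ = 0.4851, so e_2 = (0.2425, -0.9701).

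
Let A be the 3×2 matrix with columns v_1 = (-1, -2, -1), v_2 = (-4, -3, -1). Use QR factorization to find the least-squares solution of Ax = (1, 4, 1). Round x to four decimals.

v_1 = (-1, -2, -1); ‖v_1‖ = 2.4495, so q_1 = (-0.4082, -0.8165, -0.4082).
q_1·v_2 = (-0.4082)·(-4) + (-0.8165)·(-3) + (-0.4082)·(-1) = 4.4907.
u_2 = v_2 − 4.4907·q_1 = (-2.1667, 0.6667, 0.8333).
‖u_2‖ = 2.4152, so q_2 = (-0.8971, 0.2760, 0.3450).
Qᵀb = (-4.0825, 0.5521).
Back-substitute: x_2 = 0.5521/2.4152 = 0.2286.
x_1 = (-4.0825 − 4.4907·0.2286)/2.4495 = -2.0857.

x = (-2.0857, 0.2286)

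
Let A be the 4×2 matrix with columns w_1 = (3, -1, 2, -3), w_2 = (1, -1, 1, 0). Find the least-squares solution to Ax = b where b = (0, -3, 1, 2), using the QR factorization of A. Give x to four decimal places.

q_1 = w_1/‖w_1‖ = (3, -1, 2, -3)/4.7958 = (0.6255, -0.2085, 0.4170, -0.6255).
r_{12} = q_1·w_2 = 1.2511.
u_2 = w_2 − 1.2511·q_1 = (0.2174, -0.7391, 0.4783, 0.7826).
‖u_2‖ = 1.1978, so q_2 = (0.1815, -0.6171, 0.3993, 0.6534).
Qᵀb = (-0.2085, 3.5572).
Back-substitute: x_2 = 3.5572/1.1978 = 2.9697.
x_1 = (-0.2085 − 1.2511·2.9697)/4.7958 = -0.8182.

x = (-0.8182, 2.9697)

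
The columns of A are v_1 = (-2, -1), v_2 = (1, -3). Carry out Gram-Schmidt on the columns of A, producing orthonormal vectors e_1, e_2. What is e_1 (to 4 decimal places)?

e_1 = (-0.8944, -0.4472)

v_1 = (-2, -1); ‖v_1‖ = 2.2361, so e_1 = (-0.8944, -0.4472).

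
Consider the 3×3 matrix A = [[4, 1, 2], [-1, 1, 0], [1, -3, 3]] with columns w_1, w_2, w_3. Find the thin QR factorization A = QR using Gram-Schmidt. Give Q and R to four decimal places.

w_1 = (4, -1, 1); ‖w_1‖ = 4.2426, so q_1 = (0.9428, -0.2357, 0.2357).
q_1·w_2 = 0.9428·1 + (-0.2357)·1 + 0.2357·(-3) = 0.0000.
u_2 = w_2 + 0.0000·q_1 = (1.0000, 1.0000, -3.0000).
‖u_2‖ = 3.3166, so q_2 = (0.3015, 0.3015, -0.9045).
q_1·w_3 = 0.9428·2 + (-0.2357)·0 + 0.2357·3 = 2.5927; q_2·w_3 = 0.3015·2 + 0.3015·0 + (-0.9045)·3 = -2.1106.
u_3 = w_3 − 2.5927·q_1 + 2.1106·q_2 = (0.1919, 1.2475, 0.4798).
‖u_3‖ = 1.3503, so q_3 = (0.1421, 0.9239, 0.3553).

Q = [[0.9428, 0.3015, 0.1421], [-0.2357, 0.3015, 0.9239], [0.2357, -0.9045, 0.3553]], R = [[4.2426, 0.0000, 2.5927], [0.0000, 3.3166, -2.1106], [0.0000, 0.0000, 1.3503]]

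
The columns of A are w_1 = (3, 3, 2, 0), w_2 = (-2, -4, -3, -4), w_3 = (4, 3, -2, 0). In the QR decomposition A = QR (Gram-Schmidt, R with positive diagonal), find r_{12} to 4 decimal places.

w_1 = (3, 3, 2, 0); ‖w_1‖ = 4.6904, so q_1 = (0.6396, 0.6396, 0.4264, 0.0000).
r_{12} = q_1·w_2 = -5.1168.

r_{12} = -5.1168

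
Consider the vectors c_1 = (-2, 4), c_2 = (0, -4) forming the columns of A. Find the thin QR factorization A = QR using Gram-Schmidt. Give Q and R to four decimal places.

Q = [[-0.4472, -0.8944], [0.8944, -0.4472]], R = [[4.4721, -3.5777], [0.0000, 1.7889]]

c_1 = (-2, 4); ‖c_1‖ = 4.4721, so e_1 = (-0.4472, 0.8944).
e_1·c_2 = (-0.4472)·0 + 0.8944·(-4) = -3.5777.
u_2 = c_2 + 3.5777·e_1 = (-1.6000, -0.8000).
‖u_2‖ = 1.7889, so e_2 = (-0.8944, -0.4472).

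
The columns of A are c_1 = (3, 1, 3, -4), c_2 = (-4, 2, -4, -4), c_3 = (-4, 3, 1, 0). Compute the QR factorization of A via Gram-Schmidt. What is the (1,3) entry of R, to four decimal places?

r_{13} = -1.0142

e_1 = c_1/‖c_1‖ = (3, 1, 3, -4)/5.9161 = (0.5071, 0.1690, 0.5071, -0.6761).
r_{13} = e_1·c_3 = -1.0142.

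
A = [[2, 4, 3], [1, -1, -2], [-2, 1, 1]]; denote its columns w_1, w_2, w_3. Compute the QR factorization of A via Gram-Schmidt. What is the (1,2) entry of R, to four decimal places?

r_{12} = 1.6667

w_1 = (2, 1, -2); ‖w_1‖ = 3.0000, so e_1 = (0.6667, 0.3333, -0.6667).
r_{12} = e_1·w_2 = 1.6667.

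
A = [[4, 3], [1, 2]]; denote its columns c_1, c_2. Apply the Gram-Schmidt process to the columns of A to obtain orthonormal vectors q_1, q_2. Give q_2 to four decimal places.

c_1 = (4, 1); ‖c_1‖ = 4.1231, so q_1 = (0.9701, 0.2425).
q_1·c_2 = 0.9701·3 + 0.2425·2 = 3.3955.
u_2 = c_2 − 3.3955·q_1 = (-0.2941, 1.1765).
‖u_2‖ = 1.2127, so q_2 = (-0.2425, 0.9701).

q_2 = (-0.2425, 0.9701)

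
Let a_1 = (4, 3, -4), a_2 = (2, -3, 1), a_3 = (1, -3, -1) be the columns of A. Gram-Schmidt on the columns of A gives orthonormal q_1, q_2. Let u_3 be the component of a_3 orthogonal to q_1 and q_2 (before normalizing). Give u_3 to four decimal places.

u_3 = (-0.7377, -0.9836, -1.4754)

q_1 = a_1/‖a_1‖ = (4, 3, -4)/6.4031 = (0.6247, 0.4685, -0.6247).
r_{12} = q_1·a_2 = -0.7809.
u_2 = a_2 + 0.7809·q_1 = (2.4878, -2.6341, 0.5122).
‖u_2‖ = 3.6593, so q_2 = (0.6799, -0.7199, 0.1400).
r_{13} = q_1·a_3 = -0.1562; r_{23} = q_2·a_3 = 2.6995.
u_3 = a_3 + 0.1562·q_1 − 2.6995·q_2 = (-0.7377, -0.9836, -1.4754).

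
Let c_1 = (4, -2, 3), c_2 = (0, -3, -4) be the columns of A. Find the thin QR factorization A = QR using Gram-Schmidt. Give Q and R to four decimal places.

q_1 = c_1/‖c_1‖ = (4, -2, 3)/5.3852 = (0.7428, -0.3714, 0.5571).
r_{12} = q_1·c_2 = -1.1142.
u_2 = c_2 + 1.1142·q_1 = (0.8276, -3.4138, -3.3793).
‖u_2‖ = 4.8743, so q_2 = (0.1698, -0.7004, -0.6933).

Q = [[0.7428, 0.1698], [-0.3714, -0.7004], [0.5571, -0.6933]], R = [[5.3852, -1.1142], [0.0000, 4.8743]]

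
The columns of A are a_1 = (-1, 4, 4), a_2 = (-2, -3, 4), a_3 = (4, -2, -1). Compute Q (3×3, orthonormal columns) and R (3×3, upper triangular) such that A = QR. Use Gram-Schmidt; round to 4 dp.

Q = [[-0.1741, -0.3442, 0.9226], [0.6963, -0.7055, -0.1318], [0.6963, 0.6195, 0.3625]], R = [[5.7446, 1.0445, -2.7852], [0.0000, 5.2829, -0.5851], [0.0000, 0.0000, 3.5917]]

e_1 = a_1/‖a_1‖ = (-1, 4, 4)/5.7446 = (-0.1741, 0.6963, 0.6963).
r_{12} = e_1·a_2 = 1.0445.
u_2 = a_2 − 1.0445·e_1 = (-1.8182, -3.7273, 3.2727).
‖u_2‖ = 5.2829, so e_2 = (-0.3442, -0.7055, 0.6195).
r_{13} = e_1·a_3 = -2.7852; r_{23} = e_2·a_3 = -0.5851.
u_3 = a_3 + 2.7852·e_1 + 0.5851·e_2 = (3.3138, -0.4734, 1.3018).
‖u_3‖ = 3.5917, so e_3 = (0.9226, -0.1318, 0.3625).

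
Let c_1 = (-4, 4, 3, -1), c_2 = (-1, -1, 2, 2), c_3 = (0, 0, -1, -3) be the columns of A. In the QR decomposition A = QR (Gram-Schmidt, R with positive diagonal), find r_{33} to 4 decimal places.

c_1 = (-4, 4, 3, -1); ‖c_1‖ = 6.4807, so e_1 = (-0.6172, 0.6172, 0.4629, -0.1543).
e_1·c_2 = (-0.6172)·(-1) + 0.6172·(-1) + 0.4629·2 + (-0.1543)·2 = 0.6172.
u_2 = c_2 − 0.6172·e_1 = (-0.6190, -1.3810, 1.7143, 2.0952).
‖u_2‖ = 3.1015, so e_2 = (-0.1996, -0.4453, 0.5527, 0.6756).
e_1·c_3 = (-0.6172)·0 + 0.6172·0 + 0.4629·(-1) + (-0.1543)·(-3) = 0.0000; e_2·c_3 = (-0.1996)·0 + (-0.4453)·0 + 0.5527·(-1) + 0.6756·(-3) = -2.5794.
u_3 = c_3 − 0.0000·e_1 + 2.5794·e_2 = (-0.5149, -1.1485, 0.4257, -1.2574).
r_{33} = ‖u_3‖ = 1.8294.

r_{33} = 1.8294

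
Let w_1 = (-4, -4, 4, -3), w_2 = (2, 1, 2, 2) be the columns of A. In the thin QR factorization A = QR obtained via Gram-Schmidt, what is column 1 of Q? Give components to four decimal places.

q_1 = (-0.5298, -0.5298, 0.5298, -0.3974)

w_1 = (-4, -4, 4, -3); ‖w_1‖ = 7.5498, so q_1 = (-0.5298, -0.5298, 0.5298, -0.3974).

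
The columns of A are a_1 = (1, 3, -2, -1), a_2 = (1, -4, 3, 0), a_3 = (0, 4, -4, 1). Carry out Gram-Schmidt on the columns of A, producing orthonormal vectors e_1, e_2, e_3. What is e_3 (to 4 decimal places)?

e_3 = (0.4740, -0.2280, -0.4620, 0.7140)

a_1 = (1, 3, -2, -1); ‖a_1‖ = 3.8730, so e_1 = (0.2582, 0.7746, -0.5164, -0.2582).
e_1·a_2 = 0.2582·1 + 0.7746·(-4) + (-0.5164)·3 + (-0.2582)·0 = -4.3894.
u_2 = a_2 + 4.3894·e_1 = (2.1333, -0.6000, 0.7333, -1.1333).
‖u_2‖ = 2.5949, so e_2 = (0.8221, -0.2312, 0.2826, -0.4368).
e_1·a_3 = 0.2582·0 + 0.7746·4 + (-0.5164)·(-4) + (-0.2582)·1 = 4.9058; e_2·a_3 = 0.8221·0 + (-0.2312)·4 + 0.2826·(-4) + (-0.4368)·1 = -2.4921.
u_3 = a_3 − 4.9058·e_1 + 2.4921·e_2 = (0.7822, -0.3762, -0.7624, 1.1782).
‖u_3‖ = 1.6501, so e_3 = (0.4740, -0.2280, -0.4620, 0.7140).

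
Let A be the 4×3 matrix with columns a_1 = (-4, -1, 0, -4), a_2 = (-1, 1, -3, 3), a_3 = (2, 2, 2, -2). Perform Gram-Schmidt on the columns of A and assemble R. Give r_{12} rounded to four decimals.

a_1 = (-4, -1, 0, -4); ‖a_1‖ = 5.7446, so e_1 = (-0.6963, -0.1741, 0.0000, -0.6963).
r_{12} = e_1·a_2 = -1.5667.

r_{12} = -1.5667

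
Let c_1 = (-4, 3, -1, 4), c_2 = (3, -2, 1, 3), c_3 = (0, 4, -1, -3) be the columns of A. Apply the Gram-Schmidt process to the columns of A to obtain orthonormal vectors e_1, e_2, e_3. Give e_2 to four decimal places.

e_1 = c_1/‖c_1‖ = (-4, 3, -1, 4)/6.4807 = (-0.6172, 0.4629, -0.1543, 0.6172).
r_{12} = e_1·c_2 = -1.0801.
u_2 = c_2 + 1.0801·e_1 = (2.3333, -1.5000, 0.8333, 3.6667).
‖u_2‖ = 4.6726, so e_2 = (0.4994, -0.3210, 0.1783, 0.7847).

e_2 = (0.4994, -0.3210, 0.1783, 0.7847)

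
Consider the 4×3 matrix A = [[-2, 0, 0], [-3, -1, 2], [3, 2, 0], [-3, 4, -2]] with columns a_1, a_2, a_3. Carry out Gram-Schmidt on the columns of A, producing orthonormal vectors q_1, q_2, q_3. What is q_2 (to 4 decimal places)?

q_1 = a_1/‖a_1‖ = (-2, -3, 3, -3)/5.5678 = (-0.3592, -0.5388, 0.5388, -0.5388).
r_{12} = q_1·a_2 = -0.5388.
u_2 = a_2 + 0.5388·q_1 = (-0.1935, -1.2903, 2.2903, 3.7097).
‖u_2‖ = 4.5508, so q_2 = (-0.0425, -0.2835, 0.5033, 0.8152).

q_2 = (-0.0425, -0.2835, 0.5033, 0.8152)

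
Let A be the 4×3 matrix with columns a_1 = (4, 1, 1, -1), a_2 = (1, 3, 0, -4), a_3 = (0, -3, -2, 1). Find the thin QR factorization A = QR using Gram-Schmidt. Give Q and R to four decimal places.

e_1 = a_1/‖a_1‖ = (4, 1, 1, -1)/4.3589 = (0.9177, 0.2294, 0.2294, -0.2294).
r_{12} = e_1·a_2 = 2.5236.
u_2 = a_2 − 2.5236·e_1 = (-1.3158, 2.4211, -0.5789, -3.4211).
‖u_2‖ = 4.4308, so e_2 = (-0.2970, 0.5464, -0.1307, -0.7721).
r_{13} = e_1·a_3 = -1.3765; r_{23} = e_2·a_3 = -2.1500.
u_3 = a_3 + 1.3765·e_1 + 2.1500·e_2 = (0.6247, -1.5094, -1.9651, -0.9759).
‖u_3‖ = 2.7354, so e_3 = (0.2284, -0.5518, -0.7184, -0.3568).

Q = [[0.9177, -0.2970, 0.2284], [0.2294, 0.5464, -0.5518], [0.2294, -0.1307, -0.7184], [-0.2294, -0.7721, -0.3568]], R = [[4.3589, 2.5236, -1.3765], [0.0000, 4.4308, -2.1500], [0.0000, 0.0000, 2.7354]]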